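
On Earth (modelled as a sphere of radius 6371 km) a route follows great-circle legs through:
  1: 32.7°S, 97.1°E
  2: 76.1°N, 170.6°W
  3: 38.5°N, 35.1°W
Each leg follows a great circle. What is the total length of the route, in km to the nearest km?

20474 km

Leg 1→2: central angle 2.1324 rad, distance 13585.4 km.
Leg 2→3: central angle 1.0813 rad, distance 6888.9 km.
Total: 13585.4 + 6888.9 ≈ 20474 km.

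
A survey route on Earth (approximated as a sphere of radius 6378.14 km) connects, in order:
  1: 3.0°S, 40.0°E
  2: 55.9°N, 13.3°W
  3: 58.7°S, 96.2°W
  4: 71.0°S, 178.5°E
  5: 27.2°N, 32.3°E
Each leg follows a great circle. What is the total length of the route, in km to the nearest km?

41442 km

Leg 1→2: central angle 1.2753 rad, distance 8133.8 km.
Leg 2→3: central angle 2.3071 rad, distance 14714.9 km.
Leg 3→4: central angle 0.6063 rad, distance 3867.0 km.
Leg 4→5: central angle 2.3088 rad, distance 14725.9 km.
Total: 8133.8 + 14714.9 + 3867.0 + 14725.9 ≈ 41442 km.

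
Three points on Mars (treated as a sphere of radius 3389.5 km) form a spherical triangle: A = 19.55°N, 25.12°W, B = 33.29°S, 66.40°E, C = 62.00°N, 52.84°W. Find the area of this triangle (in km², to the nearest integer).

Side lengths (central angles): a = 2.3136, b = 0.8133, c = 1.7768 rad; semiperimeter s = 2.4518.
By l'Huilier's theorem, tan(E/4) = √[tan(s/2) tan((s−a)/2) tan((s−b)/2) tan((s−c)/2)], giving spherical excess E = 1.0514 rad.
Area = E·R² = 1.0514 × (3389.5)² ≈ 12079269 km².

12079269 km²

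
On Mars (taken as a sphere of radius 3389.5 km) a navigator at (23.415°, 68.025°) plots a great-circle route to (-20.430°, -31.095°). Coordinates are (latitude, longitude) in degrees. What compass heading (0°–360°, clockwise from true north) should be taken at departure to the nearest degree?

254°

With φ₁ = 0.4087, φ₂ = -0.3566, Δλ = -1.7300 rad, the forward-azimuth formula gives
θ = atan2( sin Δλ cos φ₂ , cos φ₁ sin φ₂ − sin φ₁ cos φ₂ cos Δλ ) = atan2(-0.9253, -0.2613) = -105.77°.
Adding 360° brings this into [0°, 360°): 254°.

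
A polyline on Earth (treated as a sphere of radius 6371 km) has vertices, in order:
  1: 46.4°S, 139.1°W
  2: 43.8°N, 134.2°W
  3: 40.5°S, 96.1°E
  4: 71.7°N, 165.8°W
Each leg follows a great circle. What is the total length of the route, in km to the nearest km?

40475 km

Leg 1→2: central angle 1.5761 rad, distance 10041.4 km.
Leg 2→3: central angle 2.4982 rad, distance 15916.3 km.
Leg 3→4: central angle 2.2787 rad, distance 14517.6 km.
Total: 10041.4 + 15916.3 + 14517.6 ≈ 40475 km.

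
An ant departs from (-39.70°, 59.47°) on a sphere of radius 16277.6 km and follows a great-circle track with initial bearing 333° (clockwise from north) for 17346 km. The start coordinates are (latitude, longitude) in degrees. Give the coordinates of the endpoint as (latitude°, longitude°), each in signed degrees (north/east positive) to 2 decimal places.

Angular distance δ = d/R = 17346/16277.6 = 1.06564 rad; initial bearing θ = 5.8119 rad.
sin φ₂ = sin φ₁ cos δ + cos φ₁ sin δ cos θ = (-0.6388)(0.4839) + (0.7694)(0.8751)(0.8910) = 0.2908, so φ₂ = 16.90°.
Δλ = atan2(sin θ sin δ cos φ₁, cos δ − sin φ₁ sin φ₂) = atan2(-0.3057, 0.6697) = -24.534°.
λ₂ = 59.470° − 24.534° = 34.94°.

16.90°, 34.94°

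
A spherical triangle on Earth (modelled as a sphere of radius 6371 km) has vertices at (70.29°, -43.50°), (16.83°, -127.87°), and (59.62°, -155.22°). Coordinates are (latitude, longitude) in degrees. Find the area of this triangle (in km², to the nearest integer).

12976575 km²

Side lengths (central angles): a = 0.8234, b = 0.7242, c = 1.2617 rad; semiperimeter s = 1.4046.
By l'Huilier's theorem, tan(E/4) = √[tan(s/2) tan((s−a)/2) tan((s−b)/2) tan((s−c)/2)], giving spherical excess E = 0.3197 rad.
Area = E·R² = 0.3197 × (6371)² ≈ 12976575 km².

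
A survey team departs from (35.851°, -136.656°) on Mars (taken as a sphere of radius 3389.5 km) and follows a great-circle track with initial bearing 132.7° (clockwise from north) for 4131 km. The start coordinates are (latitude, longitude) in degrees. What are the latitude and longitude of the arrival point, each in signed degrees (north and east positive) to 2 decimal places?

-18.30°, -90.05°

Angular distance δ = d/R = 4131/3389.5 = 1.21876 rad; initial bearing θ = 2.3161 rad.
sin φ₂ = sin φ₁ cos δ + cos φ₁ sin δ cos θ = (0.5857)(0.3448) + (0.8105)(0.9387)(-0.6782) = -0.3140, so φ₂ = -18.30°.
Δλ = atan2(sin θ sin δ cos φ₁, cos δ − sin φ₁ sin φ₂) = atan2(0.5591, 0.5287) = 46.602°.
λ₂ = -136.656° + 46.602° = -90.05°.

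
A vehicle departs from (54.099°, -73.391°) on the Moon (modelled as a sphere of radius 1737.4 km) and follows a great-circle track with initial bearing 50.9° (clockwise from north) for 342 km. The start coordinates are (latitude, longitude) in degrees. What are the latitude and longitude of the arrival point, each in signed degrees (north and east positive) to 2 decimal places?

Angular distance δ = d/R = 342/1737.4 = 0.19685 rad; initial bearing θ = 0.8884 rad.
sin φ₂ = sin φ₁ cos δ + cos φ₁ sin δ cos θ = (0.8100)(0.9807) + (0.5864)(0.1956)(0.6307) = 0.8667, so φ₂ = 60.08°.
Δλ = atan2(sin θ sin δ cos φ₁, cos δ − sin φ₁ sin φ₂) = atan2(0.0890, 0.2786) = 17.715°.
λ₂ = -73.391° + 17.715° = -55.68°.

60.08°, -55.68°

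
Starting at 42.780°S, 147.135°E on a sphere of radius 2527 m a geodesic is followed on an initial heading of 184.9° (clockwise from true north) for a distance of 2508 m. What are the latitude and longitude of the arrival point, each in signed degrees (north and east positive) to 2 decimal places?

Angular distance δ = d/R = 2508/2527 = 0.99248 rad; initial bearing θ = 3.2271 rad.
sin φ₂ = sin φ₁ cos δ + cos φ₁ sin δ cos θ = (-0.6792)(0.5466) + (0.7340)(0.8374)(-0.9963) = -0.9836, so φ₂ = -79.61°.
Δλ = atan2(sin θ sin δ cos φ₁, cos δ − sin φ₁ sin φ₂) = atan2(-0.0525, -0.1214) = -156.622°.
λ₂ = 147.135° − 156.622° = -9.49°.

-79.61°, -9.49°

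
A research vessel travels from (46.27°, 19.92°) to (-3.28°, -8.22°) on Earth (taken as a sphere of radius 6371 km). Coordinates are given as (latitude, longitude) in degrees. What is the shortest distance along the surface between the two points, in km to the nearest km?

6165 km

In radians: φ₁ = 0.8076, φ₂ = -0.0572, Δλ = -28.140° = -0.4911 rad.
cos c = sin φ₁ sin φ₂ + cos φ₁ cos φ₂ cos Δλ = (0.7226)(-0.0572) + (0.6913)(0.9984)(0.8818) = 0.56721,
so c = arccos(0.56721) = 0.96768 rad.
Distance = R·c = 6371 × 0.9677 ≈ 6165 km.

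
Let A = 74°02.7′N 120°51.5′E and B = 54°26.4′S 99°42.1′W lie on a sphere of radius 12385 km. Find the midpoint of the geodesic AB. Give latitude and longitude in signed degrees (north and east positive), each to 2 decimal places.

19.70°, -125.32°

The central angle between A and B is δ = 2.6989 rad.
With f = 0.5, the slerp weights are sin((1−f)δ)/sin δ = 2.2777 and sin(fδ)/sin δ = 2.2777.
Weighted sum of the unit vectors: (2.2777)·(-0.1410,0.2360,0.9615) + (2.2777)·(-0.0980,-0.5732,-0.8135) = (-0.5443, -0.7682, 0.3370).
Converting back: φ = atan2(z, √(x²+y²)) = 19.70°, λ = atan2(y, x) = -125.32°.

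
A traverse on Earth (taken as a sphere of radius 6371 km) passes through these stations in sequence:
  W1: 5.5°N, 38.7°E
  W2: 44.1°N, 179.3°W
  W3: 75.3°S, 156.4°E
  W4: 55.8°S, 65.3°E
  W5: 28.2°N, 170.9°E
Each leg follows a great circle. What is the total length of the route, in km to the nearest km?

Leg W1→W2: central angle 2.0905 rad, distance 13318.3 km.
Leg W2→W3: central angle 2.1026 rad, distance 13395.4 km.
Leg W3→W4: central angle 0.6480 rad, distance 4128.6 km.
Leg W4→W5: central angle 2.1224 rad, distance 13521.8 km.
Total: 13318.3 + 13395.4 + 4128.6 + 13521.8 ≈ 44364 km.

44364 km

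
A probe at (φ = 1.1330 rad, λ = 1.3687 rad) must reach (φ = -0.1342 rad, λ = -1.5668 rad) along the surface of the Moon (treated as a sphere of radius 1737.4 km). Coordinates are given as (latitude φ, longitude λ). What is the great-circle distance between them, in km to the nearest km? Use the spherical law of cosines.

With latitudes φ₁ = 64.916°, φ₂ = -7.689° and longitude difference Δλ = -168.192°:
cos c = sin φ₁ sin φ₂ + cos φ₁ cos φ₂ cos Δλ = (0.9057)(-0.1338) + (0.4239)(0.9910)(-0.9788) = -0.53242,
so c = arccos(-0.53242) = 2.13225 rad.
Distance = R·c = 1737.4 × 2.1323 ≈ 3705 km.

3705 km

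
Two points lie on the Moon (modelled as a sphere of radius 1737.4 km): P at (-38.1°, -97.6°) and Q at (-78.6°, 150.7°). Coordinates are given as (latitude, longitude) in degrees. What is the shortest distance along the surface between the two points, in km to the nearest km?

In radians: φ₁ = -0.6650, φ₂ = -1.3718, Δλ = -111.700° = -1.9495 rad.
Haversine: a = sin²(Δφ/2) + cos φ₁ cos φ₂ sin²(Δλ/2) = 0.1198 + (0.7869)(0.1977)(0.6849) = 0.22632.
Central angle c = 2·arcsin(√a) = 0.99160 rad.
Distance = R·c = 1737.4 × 0.9916 ≈ 1723 km.

1723 km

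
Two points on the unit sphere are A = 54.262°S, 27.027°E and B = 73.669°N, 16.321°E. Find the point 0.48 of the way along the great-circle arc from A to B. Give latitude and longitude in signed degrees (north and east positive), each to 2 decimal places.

Central angle δ = 2.2364 rad. Interpolating on the sphere with fraction f = 0.48:
P = [sin((1−f)δ)·A + sin(fδ)·B] / sin δ = 1.1671·A + 1.1174·B in Cartesian coordinates,
giving P = (0.9088, 0.3981, 0.1250), i.e. latitude 7.18°, longitude 23.65°.

7.18°, 23.65°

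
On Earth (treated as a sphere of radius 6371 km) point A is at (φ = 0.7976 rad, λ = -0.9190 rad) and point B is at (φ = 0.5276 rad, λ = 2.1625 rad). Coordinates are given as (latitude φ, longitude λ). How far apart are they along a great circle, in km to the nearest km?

With latitudes φ₁ = 45.699°, φ₂ = 30.229° and longitude difference Δλ = 176.557°:
cos c = sin φ₁ sin φ₂ + cos φ₁ cos φ₂ cos Δλ = (0.7157)(0.5035) + (0.6984)(0.8640)(-0.9982) = -0.24205,
so c = arccos(-0.24205) = 1.81527 rad.
Distance = R·c = 6371 × 1.8153 ≈ 11565 km.

11565 km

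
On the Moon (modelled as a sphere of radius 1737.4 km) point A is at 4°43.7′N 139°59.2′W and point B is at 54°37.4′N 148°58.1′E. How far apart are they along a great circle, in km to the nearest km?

2282 km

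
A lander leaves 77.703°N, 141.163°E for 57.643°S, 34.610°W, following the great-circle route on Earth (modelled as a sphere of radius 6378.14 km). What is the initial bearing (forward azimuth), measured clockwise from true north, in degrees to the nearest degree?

353°

With φ₁ = 1.3562, φ₂ = -1.0061, Δλ = -3.0678 rad, the forward-azimuth formula gives
θ = atan2( sin Δλ cos φ₂ , cos φ₁ sin φ₂ − sin φ₁ cos φ₂ cos Δλ ) = atan2(-0.0394, 0.3416) = -6.59°.
Adding 360° brings this into [0°, 360°): 353°.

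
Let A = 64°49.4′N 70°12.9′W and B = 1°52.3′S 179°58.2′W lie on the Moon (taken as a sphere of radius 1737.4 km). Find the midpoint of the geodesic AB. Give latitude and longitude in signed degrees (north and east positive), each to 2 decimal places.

The central angle between A and B is δ = 1.7449 rad.
With f = 0.5, the slerp weights are sin((1−f)δ)/sin δ = 0.7777 and sin(fδ)/sin δ = 0.7777.
Weighted sum of the unit vectors: (0.7777)·(0.1440,-0.4003,0.9050) + (0.7777)·(-0.9995,-0.0005,-0.0327) = (-0.6653, -0.3117, 0.6784).
Converting back: φ = atan2(z, √(x²+y²)) = 42.72°, λ = atan2(y, x) = -154.89°.

42.72°, -154.89°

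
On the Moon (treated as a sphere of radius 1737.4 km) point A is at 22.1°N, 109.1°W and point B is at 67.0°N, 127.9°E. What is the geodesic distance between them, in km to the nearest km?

Let φ₁ = 0.3857 rad, φ₂ = 1.1694 rad, and Δλ = -2.1468 rad.
Haversine: a = sin²(Δφ/2) + cos φ₁ cos φ₂ sin²(Δλ/2) = 0.1458 + (0.9265)(0.3907)(0.7723) = 0.42543.
Central angle c = 2·arcsin(√a) = 1.42109 rad.
Distance = R·c = 1737.4 × 1.4211 ≈ 2469 km.

2469 km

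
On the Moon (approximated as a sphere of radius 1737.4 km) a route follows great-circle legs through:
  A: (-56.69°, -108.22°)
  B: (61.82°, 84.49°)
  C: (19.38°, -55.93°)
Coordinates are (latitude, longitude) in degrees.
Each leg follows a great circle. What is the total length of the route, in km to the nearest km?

8025 km

Leg A→B: central angle 2.9975 rad, distance 5207.9 km.
Leg B→C: central angle 1.6217 rad, distance 2817.5 km.
Total: 5207.9 + 2817.5 ≈ 8025 km.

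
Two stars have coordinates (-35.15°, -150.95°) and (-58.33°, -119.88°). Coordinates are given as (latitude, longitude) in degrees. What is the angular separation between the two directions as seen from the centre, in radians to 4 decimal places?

Let φ₁ = -0.6135 rad, φ₂ = -1.0181 rad, and Δλ = 0.5423 rad.
cos c = sin φ₁ sin φ₂ + cos φ₁ cos φ₂ cos Δλ = (-0.5757)(-0.8511) + (0.8176)(0.5250)(0.8565) = 0.85769,
so c = arccos(0.85769) = 0.54004 rad.
So the angular separation is 0.5400 rad.

0.5400 rad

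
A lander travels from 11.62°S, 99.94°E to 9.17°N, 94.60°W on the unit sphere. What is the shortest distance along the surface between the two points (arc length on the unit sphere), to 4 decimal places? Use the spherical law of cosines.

2.8884

In radians: φ₁ = -0.2028, φ₂ = 0.1600, Δλ = 165.460° = 2.8878 rad.
cos c = sin φ₁ sin φ₂ + cos φ₁ cos φ₂ cos Δλ = (-0.2014)(0.1594) + (0.9795)(0.9872)(-0.9680) = -0.96812,
so c = arccos(-0.96812) = 2.88839 rad.
On the unit sphere the arc length equals the central angle: 2.8884.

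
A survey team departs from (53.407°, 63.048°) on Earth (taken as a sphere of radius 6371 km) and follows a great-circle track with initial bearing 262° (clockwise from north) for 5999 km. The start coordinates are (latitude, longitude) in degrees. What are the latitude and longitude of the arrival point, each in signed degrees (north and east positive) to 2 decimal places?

23.92°, 1.90°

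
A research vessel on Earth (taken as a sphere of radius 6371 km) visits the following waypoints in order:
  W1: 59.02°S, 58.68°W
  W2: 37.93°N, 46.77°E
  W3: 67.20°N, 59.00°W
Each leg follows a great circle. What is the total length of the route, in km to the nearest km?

21184 km

Leg W1→W2: central angle 2.2590 rad, distance 14392.2 km.
Leg W2→W3: central angle 1.0660 rad, distance 6791.7 km.
Total: 14392.2 + 6791.7 ≈ 21184 km.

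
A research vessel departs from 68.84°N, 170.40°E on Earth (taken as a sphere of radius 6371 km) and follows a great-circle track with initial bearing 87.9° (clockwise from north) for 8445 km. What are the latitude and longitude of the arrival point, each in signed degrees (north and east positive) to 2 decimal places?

13.84°, -102.82°

Angular distance δ = d/R = 8445/6371 = 1.32554 rad; initial bearing θ = 1.5341 rad.
sin φ₂ = sin φ₁ cos δ + cos φ₁ sin δ cos θ = (0.9326)(0.2428) + (0.3610)(0.9701)(0.0366) = 0.2393, so φ₂ = 13.84°.
Δλ = atan2(sin θ sin δ cos φ₁, cos δ − sin φ₁ sin φ₂) = atan2(0.3499, 0.0197) = 86.782°.
λ₂ = 170.400° + 86.782° = 257.18° → -102.82° after wrapping to (−180°, 180°].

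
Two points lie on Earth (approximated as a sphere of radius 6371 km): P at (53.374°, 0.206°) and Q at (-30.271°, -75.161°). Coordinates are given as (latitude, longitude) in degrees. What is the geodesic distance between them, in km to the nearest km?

With latitudes φ₁ = 53.374°, φ₂ = -30.271° and longitude difference Δλ = -75.367°:
cos c = sin φ₁ sin φ₂ + cos φ₁ cos φ₂ cos Δλ = (0.8025)(-0.5041) + (0.5966)(0.8637)(0.2526) = -0.27439,
so c = arccos(-0.27439) = 1.84875 rad.
Distance = R·c = 6371 × 1.8488 ≈ 11778 km.

11778 km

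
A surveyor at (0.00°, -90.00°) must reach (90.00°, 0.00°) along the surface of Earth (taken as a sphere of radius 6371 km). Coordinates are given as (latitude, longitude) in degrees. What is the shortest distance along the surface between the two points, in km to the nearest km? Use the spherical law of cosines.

10008 km

In radians: φ₁ = 0.0000, φ₂ = 1.5708, Δλ = 90.000° = 1.5708 rad.
cos c = sin φ₁ sin φ₂ + cos φ₁ cos φ₂ cos Δλ = (0.0000)(1.0000) + (1.0000)(0.0000)(0.0000) = 0.00000,
so c = arccos(0.00000) = 1.57080 rad.
Distance = R·c = 6371 × 1.5708 ≈ 10008 km.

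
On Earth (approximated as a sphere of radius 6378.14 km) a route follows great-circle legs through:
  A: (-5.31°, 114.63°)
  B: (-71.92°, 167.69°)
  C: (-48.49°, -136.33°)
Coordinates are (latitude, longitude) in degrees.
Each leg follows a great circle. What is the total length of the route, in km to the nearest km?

Leg A→B: central angle 1.2936 rad, distance 8250.6 km.
Leg B→C: central angle 0.5972 rad, distance 3808.7 km.
Total: 8250.6 + 3808.7 ≈ 12059 km.

12059 km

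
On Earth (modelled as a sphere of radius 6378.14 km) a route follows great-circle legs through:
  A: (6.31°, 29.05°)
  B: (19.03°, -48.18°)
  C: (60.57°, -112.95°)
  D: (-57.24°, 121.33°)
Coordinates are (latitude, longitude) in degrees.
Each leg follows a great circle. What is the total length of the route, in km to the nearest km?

32246 km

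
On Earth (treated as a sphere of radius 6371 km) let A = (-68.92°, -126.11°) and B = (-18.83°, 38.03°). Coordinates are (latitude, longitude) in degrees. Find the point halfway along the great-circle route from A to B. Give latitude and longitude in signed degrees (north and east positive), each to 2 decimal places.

-64.15°, 28.73°

Central angle δ = 1.5971 rad. Interpolating on the sphere with fraction f = 0.5:
P = [sin((1−f)δ)·A + sin(fδ)·B] / sin δ = 0.7166·A + 0.7166·B in Cartesian coordinates,
giving P = (0.3823, 0.2096, -0.8999), i.e. latitude -64.15°, longitude 28.73°.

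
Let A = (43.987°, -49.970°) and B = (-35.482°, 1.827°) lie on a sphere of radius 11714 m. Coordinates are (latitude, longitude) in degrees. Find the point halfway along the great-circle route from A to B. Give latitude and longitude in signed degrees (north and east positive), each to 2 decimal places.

Central angle δ = 1.6116 rad. Interpolating on the sphere with fraction f = 0.5:
P = [sin((1−f)δ)·A + sin(fδ)·B] / sin δ = 0.7220·A + 0.7220·B in Cartesian coordinates,
giving P = (0.9217, -0.3790, 0.0823), i.e. latitude 4.72°, longitude -22.35°.

4.72°, -22.35°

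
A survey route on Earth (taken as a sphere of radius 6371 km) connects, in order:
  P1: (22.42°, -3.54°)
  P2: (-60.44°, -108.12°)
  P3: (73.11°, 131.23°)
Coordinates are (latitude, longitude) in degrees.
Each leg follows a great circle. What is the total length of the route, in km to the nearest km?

30178 km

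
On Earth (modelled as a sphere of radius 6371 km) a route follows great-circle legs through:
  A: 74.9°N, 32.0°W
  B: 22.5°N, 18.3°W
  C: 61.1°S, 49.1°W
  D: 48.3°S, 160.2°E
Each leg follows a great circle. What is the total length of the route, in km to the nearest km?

23150 km

Leg A→B: central angle 0.9232 rad, distance 5881.5 km.
Leg B→C: central angle 1.5223 rad, distance 9698.5 km.
Leg C→D: central angle 1.1882 rad, distance 7570.3 km.
Total: 5881.5 + 9698.5 + 7570.3 ≈ 23150 km.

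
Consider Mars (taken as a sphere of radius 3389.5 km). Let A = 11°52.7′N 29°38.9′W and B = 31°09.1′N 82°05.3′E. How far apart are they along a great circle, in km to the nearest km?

Let φ₁ = 0.2073 rad, φ₂ = 0.5437 rad, and Δλ = 1.9502 rad.
Haversine: a = sin²(Δφ/2) + cos φ₁ cos φ₂ sin²(Δλ/2) = 0.0280 + (0.9786)(0.8558)(0.6852) = 0.60184.
Central angle c = 2·arcsin(√a) = 1.77590 rad.
Distance = R·c = 3389.5 × 1.7759 ≈ 6019 km.

6019 km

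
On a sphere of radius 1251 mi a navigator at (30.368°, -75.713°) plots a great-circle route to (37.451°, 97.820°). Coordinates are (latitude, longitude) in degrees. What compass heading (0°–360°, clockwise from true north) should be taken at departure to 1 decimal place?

5.5°

With φ₁ = 0.5300, φ₂ = 0.6536, Δλ = 3.0287 rad, the forward-azimuth formula gives
θ = atan2( sin Δλ cos φ₂ , cos φ₁ sin φ₂ − sin φ₁ cos φ₂ cos Δλ ) = atan2(0.0894, 0.9234) = 5.53°.
So the initial bearing is 5.5°.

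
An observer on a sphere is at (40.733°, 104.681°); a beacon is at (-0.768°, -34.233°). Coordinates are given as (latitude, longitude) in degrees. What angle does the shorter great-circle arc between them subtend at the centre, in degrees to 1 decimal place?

125.4°

Let φ₁ = 0.7109 rad, φ₂ = -0.0134 rad, and Δλ = -2.4245 rad.
Haversine: a = sin²(Δφ/2) + cos φ₁ cos φ₂ sin²(Δλ/2) = 0.1255 + (0.7578)(0.9999)(0.8769) = 0.78992.
Central angle c = 2·arcsin(√a) = 2.18932 rad.
So the angular separation is 125.4°.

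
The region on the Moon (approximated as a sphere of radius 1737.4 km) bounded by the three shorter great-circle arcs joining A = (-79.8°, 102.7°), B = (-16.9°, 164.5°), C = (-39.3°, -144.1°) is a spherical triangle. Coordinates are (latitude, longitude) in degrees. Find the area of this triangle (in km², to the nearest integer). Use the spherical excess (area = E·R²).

1439434 km²

Side lengths (central angles): a = 0.8684, b = 0.9650, c = 1.1959 rad; semiperimeter s = 1.5147.
By l'Huilier's theorem, tan(E/4) = √[tan(s/2) tan((s−a)/2) tan((s−b)/2) tan((s−c)/2)], giving spherical excess E = 0.4769 rad.
Area = E·R² = 0.4769 × (1737.4)² ≈ 1439434 km².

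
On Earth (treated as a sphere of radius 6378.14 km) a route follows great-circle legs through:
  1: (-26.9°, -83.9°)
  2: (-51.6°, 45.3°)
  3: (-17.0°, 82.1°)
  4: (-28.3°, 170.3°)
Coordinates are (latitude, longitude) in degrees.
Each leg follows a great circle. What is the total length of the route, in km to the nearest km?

Leg 1→2: central angle 1.5663 rad, distance 9990.3 km.
Leg 2→3: central angle 0.7887 rad, distance 5030.4 km.
Leg 3→4: central angle 1.4050 rad, distance 8961.2 km.
Total: 9990.3 + 5030.4 + 8961.2 ≈ 23982 km.

23982 km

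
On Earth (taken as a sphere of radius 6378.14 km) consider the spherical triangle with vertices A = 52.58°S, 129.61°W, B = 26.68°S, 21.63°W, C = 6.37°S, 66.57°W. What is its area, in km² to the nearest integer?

24173662 km²

Side lengths (central angles): a = 0.8252, b = 1.2005, c = 1.3807 rad; semiperimeter s = 1.7032.
By l'Huilier's theorem, tan(E/4) = √[tan(s/2) tan((s−a)/2) tan((s−b)/2) tan((s−c)/2)], giving spherical excess E = 0.5942 rad.
Area = E·R² = 0.5942 × (6378.14)² ≈ 24173662 km².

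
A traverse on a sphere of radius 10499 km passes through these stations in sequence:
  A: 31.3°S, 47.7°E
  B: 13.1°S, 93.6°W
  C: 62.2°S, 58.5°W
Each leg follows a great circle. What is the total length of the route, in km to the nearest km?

32475 km

Leg A→B: central angle 2.1315 rad, distance 22378.1 km.
Leg B→C: central angle 0.9617 rad, distance 10096.8 km.
Total: 22378.1 + 10096.8 ≈ 32475 km.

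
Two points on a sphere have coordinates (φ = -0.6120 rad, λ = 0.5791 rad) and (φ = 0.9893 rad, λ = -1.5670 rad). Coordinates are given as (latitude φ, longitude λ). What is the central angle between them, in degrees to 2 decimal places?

136.44°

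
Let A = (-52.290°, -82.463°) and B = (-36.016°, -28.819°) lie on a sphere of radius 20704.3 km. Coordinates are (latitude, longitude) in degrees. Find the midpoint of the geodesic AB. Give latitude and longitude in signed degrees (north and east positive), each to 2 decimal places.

Central angle δ = 0.7098 rad. Interpolating on the sphere with fraction f = 0.5:
P = [sin((1−f)δ)·A + sin(fδ)·B] / sin δ = 0.5332·A + 0.5332·B in Cartesian coordinates,
giving P = (0.4207, -0.5313, -0.7354), i.e. latitude -47.34°, longitude -51.63°.

-47.34°, -51.63°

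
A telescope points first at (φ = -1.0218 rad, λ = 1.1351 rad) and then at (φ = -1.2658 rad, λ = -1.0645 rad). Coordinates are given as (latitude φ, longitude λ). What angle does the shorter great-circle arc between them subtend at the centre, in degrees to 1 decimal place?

43.8°

In radians: φ₁ = -1.0218, φ₂ = -1.2658, Δλ = -126.028° = -2.1996 rad.
Haversine: a = sin²(Δφ/2) + cos φ₁ cos φ₂ sin²(Δλ/2) = 0.0148 + (0.5218)(0.3003)(0.7941) = 0.13924.
Central angle c = 2·arcsin(√a) = 0.76481 rad.
So the angular separation is 43.8°.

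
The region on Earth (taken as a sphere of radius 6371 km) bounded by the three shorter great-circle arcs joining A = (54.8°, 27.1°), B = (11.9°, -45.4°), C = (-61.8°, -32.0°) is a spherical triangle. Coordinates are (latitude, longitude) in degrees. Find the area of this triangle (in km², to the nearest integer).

Side lengths (central angles): a = 1.2994, b = 2.1899, c = 1.2259 rad; semiperimeter s = 2.3576.
By l'Huilier's theorem, tan(E/4) = √[tan(s/2) tan((s−a)/2) tan((s−b)/2) tan((s−c)/2)], giving spherical excess E = 1.0726 rad.
Area = E·R² = 1.0726 × (6371)² ≈ 43538137 km².

43538137 km²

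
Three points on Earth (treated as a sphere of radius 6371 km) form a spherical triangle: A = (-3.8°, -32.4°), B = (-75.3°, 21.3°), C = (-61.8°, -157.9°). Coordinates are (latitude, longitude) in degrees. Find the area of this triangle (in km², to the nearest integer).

25016307 km²

Side lengths (central angles): a = 0.7487, b = 1.7879, c = 1.3551 rad; semiperimeter s = 1.9459.
By l'Huilier's theorem, tan(E/4) = √[tan(s/2) tan((s−a)/2) tan((s−b)/2) tan((s−c)/2)], giving spherical excess E = 0.6163 rad.
Area = E·R² = 0.6163 × (6371)² ≈ 25016307 km².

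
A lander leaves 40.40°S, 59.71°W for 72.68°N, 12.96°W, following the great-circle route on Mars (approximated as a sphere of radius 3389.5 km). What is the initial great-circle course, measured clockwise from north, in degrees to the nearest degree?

14°

Δλ = 46.750° = 0.8159 rad.
y = sin Δλ · cos φ₂ = (0.7284)(0.2977) = 0.2168
x = cos φ₁ sin φ₂ − sin φ₁ cos φ₂ cos Δλ = (0.7615)(0.9547) − (-0.6481)(0.2977)(0.6852) = 0.8592
θ = atan2(y, x) = 14.16°, so the bearing is 14°.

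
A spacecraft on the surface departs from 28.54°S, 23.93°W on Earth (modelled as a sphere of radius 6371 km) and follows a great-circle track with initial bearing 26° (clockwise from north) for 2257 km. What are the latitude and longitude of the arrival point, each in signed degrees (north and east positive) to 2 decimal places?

-10.03°, -15.05°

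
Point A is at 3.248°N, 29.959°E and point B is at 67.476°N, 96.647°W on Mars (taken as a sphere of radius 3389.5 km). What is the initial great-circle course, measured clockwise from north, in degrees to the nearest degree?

Δλ = -126.606° = -2.2097 rad.
y = sin Δλ · cos φ₂ = (-0.8028)(0.3831) = -0.3075
x = cos φ₁ sin φ₂ − sin φ₁ cos φ₂ cos Δλ = (0.9984)(0.9237) − (0.0567)(0.3831)(-0.5963) = 0.9352
θ = atan2(y, x) = -18.20°; adding 360° gives 342°.

342°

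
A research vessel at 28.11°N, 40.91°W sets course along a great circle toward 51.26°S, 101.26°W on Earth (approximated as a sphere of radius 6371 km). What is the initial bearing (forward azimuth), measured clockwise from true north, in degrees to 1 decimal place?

213.1°

With φ₁ = 0.4906, φ₂ = -0.8947, Δλ = -1.0533 rad, the forward-azimuth formula gives
θ = atan2( sin Δλ cos φ₂ , cos φ₁ sin φ₂ − sin φ₁ cos φ₂ cos Δλ ) = atan2(-0.5438, -0.8339) = -146.89°.
Adding 360° brings this into [0°, 360°): 213.1°.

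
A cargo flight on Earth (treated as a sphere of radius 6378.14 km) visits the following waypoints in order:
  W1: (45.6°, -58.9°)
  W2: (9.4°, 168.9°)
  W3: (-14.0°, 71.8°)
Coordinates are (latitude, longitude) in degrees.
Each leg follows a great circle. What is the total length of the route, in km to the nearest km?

23308 km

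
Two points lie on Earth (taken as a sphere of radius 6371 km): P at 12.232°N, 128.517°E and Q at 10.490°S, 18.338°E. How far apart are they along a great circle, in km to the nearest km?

12423 km

With latitudes φ₁ = 12.232°, φ₂ = -10.490° and longitude difference Δλ = -110.179°:
cos c = sin φ₁ sin φ₂ + cos φ₁ cos φ₂ cos Δλ = (0.2119)(-0.1821) + (0.9773)(0.9833)(-0.3450) = -0.37006,
so c = arccos(-0.37006) = 1.94987 rad.
Distance = R·c = 6371 × 1.9499 ≈ 12423 km.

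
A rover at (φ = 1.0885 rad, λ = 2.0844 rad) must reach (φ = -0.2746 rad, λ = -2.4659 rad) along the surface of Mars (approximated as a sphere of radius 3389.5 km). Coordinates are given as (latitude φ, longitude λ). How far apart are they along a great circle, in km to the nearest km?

6401 km

In radians: φ₁ = 1.0885, φ₂ = -0.2746, Δλ = 99.287° = 1.7329 rad.
cos c = sin φ₁ sin φ₂ + cos φ₁ cos φ₂ cos Δλ = (0.8859)(-0.2712) + (0.4638)(0.9625)(-0.1614) = -0.31228,
so c = arccos(-0.31228) = 1.88839 rad.
Distance = R·c = 3389.5 × 1.8884 ≈ 6401 km.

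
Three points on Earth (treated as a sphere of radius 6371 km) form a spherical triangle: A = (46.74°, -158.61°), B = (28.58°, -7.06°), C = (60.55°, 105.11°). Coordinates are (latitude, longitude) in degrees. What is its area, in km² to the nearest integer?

32261299 km²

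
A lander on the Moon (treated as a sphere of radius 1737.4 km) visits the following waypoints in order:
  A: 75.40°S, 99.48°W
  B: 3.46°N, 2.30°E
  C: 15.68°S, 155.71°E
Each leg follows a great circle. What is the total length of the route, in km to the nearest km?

Leg A→B: central angle 1.6808 rad, distance 2920.2 km.
Leg B→C: central angle 2.6377 rad, distance 4582.7 km.
Total: 2920.2 + 4582.7 ≈ 7503 km.

7503 km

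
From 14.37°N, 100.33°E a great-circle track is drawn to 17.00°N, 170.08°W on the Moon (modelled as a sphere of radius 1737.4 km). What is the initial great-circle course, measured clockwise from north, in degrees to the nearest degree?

With φ₁ = 0.2508, φ₂ = 0.2967, Δλ = 1.5636 rad, the forward-azimuth formula gives
θ = atan2( sin Δλ cos φ₂ , cos φ₁ sin φ₂ − sin φ₁ cos φ₂ cos Δλ ) = atan2(0.9563, 0.2815) = 73.60°.
So the initial bearing is 74°.

74°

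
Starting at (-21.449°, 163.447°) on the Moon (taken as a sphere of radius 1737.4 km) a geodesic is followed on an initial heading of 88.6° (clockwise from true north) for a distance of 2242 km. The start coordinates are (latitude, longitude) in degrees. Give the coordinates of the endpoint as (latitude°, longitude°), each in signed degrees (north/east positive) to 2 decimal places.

-4.55°, -122.04°

Angular distance δ = d/R = 2242/1737.4 = 1.29043 rad; initial bearing θ = 1.5464 rad.
sin φ₂ = sin φ₁ cos δ + cos φ₁ sin δ cos θ = (-0.3657)(0.2767) + (0.9307)(0.9610)(0.0244) = -0.0793, so φ₂ = -4.55°.
Δλ = atan2(sin θ sin δ cos φ₁, cos δ − sin φ₁ sin φ₂) = atan2(0.8941, 0.2477) = 74.516°.
λ₂ = 163.447° + 74.516° = 237.96° → -122.04° after wrapping to (−180°, 180°].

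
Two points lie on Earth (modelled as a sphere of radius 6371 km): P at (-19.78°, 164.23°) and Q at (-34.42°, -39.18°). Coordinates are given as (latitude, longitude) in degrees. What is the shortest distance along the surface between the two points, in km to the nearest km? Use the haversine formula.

In radians: φ₁ = -0.3452, φ₂ = -0.6007, Δλ = 156.590° = 2.7330 rad.
Haversine: a = sin²(Δφ/2) + cos φ₁ cos φ₂ sin²(Δλ/2) = 0.0162 + (0.9410)(0.8249)(0.9588) = 0.76053.
Central angle c = 2·arcsin(√a) = 2.11889 rad.
Distance = R·c = 6371 × 2.1189 ≈ 13499 km.

13499 km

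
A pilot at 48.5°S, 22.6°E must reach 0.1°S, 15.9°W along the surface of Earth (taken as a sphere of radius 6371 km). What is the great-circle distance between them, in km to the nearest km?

6524 km

In radians: φ₁ = -0.8465, φ₂ = -0.0017, Δλ = -38.500° = -0.6720 rad.
Haversine: a = sin²(Δφ/2) + cos φ₁ cos φ₂ sin²(Δλ/2) = 0.1680 + (0.6626)(1.0000)(0.1087) = 0.24006.
Central angle c = 2·arcsin(√a) = 1.02409 rad.
Distance = R·c = 6371 × 1.0241 ≈ 6524 km.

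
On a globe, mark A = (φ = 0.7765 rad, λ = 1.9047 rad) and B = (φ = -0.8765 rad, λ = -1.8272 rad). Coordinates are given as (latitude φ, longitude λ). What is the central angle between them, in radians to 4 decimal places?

2.7332 rad

With latitudes φ₁ = 44.490°, φ₂ = -50.220° and longitude difference Δλ = 146.178°:
cos c = sin φ₁ sin φ₂ + cos φ₁ cos φ₂ cos Δλ = (0.7008)(-0.7685) + (0.7134)(0.6398)(-0.8308) = -0.91776,
so c = arccos(-0.91776) = 2.73320 rad.
So the angular separation is 2.7332 rad.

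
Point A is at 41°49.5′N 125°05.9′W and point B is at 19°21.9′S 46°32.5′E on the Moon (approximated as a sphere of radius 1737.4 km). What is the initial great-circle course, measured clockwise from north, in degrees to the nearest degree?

20°

Δλ = 171.640° = 2.9957 rad.
y = sin Δλ · cos φ₂ = (0.1454)(0.9434) = 0.1372
x = cos φ₁ sin φ₂ − sin φ₁ cos φ₂ cos Δλ = (0.7452)(-0.3316) − (0.6669)(0.9434)(-0.9894) = 0.3754
θ = atan2(y, x) = 20.07°, so the bearing is 20°.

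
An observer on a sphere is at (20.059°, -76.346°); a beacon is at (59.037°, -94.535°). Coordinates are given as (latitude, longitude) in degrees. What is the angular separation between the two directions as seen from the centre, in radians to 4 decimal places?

With latitudes φ₁ = 20.059°, φ₂ = 59.037° and longitude difference Δλ = -18.189°:
Haversine: a = sin²(Δφ/2) + cos φ₁ cos φ₂ sin²(Δλ/2) = 0.1113 + (0.9393)(0.5145)(0.0250) = 0.12338.
Central angle c = 2·arcsin(√a) = 0.71782 rad.
So the angular separation is 0.7178 rad.

0.7178 rad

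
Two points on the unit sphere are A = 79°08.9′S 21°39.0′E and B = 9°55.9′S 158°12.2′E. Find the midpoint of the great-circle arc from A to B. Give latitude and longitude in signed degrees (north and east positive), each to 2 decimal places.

The central angle between A and B is δ = 1.5360 rad.
With f = 0.5, the slerp weights are sin((1−f)δ)/sin δ = 0.6951 and sin(fδ)/sin δ = 0.6951.
Weighted sum of the unit vectors: (0.6951)·(0.1750,0.0695,-0.9821) + (0.6951)·(-0.9146,0.3657,-0.1725) = (-0.5141, 0.3025, -0.8026).
Converting back: φ = atan2(z, √(x²+y²)) = -53.38°, λ = atan2(y, x) = 149.53°.

-53.38°, 149.53°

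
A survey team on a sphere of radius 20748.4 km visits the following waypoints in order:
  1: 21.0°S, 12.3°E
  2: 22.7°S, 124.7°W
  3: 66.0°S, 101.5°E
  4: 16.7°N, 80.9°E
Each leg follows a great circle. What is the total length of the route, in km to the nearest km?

104385 km

Leg 1→2: central angle 2.0847 rad, distance 43254.5 km.
Leg 2→3: central angle 1.4778 rad, distance 30662.7 km.
Leg 3→4: central angle 1.4685 rad, distance 30468.3 km.
Total: 43254.5 + 30662.7 + 30468.3 ≈ 104385 km.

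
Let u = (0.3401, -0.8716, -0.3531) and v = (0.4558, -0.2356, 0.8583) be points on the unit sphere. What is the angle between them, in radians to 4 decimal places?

1.5135 rad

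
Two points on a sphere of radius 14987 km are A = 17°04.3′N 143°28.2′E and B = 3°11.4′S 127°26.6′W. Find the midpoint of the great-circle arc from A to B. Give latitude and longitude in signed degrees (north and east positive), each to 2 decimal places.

9.69°, -170.76°

Central angle δ = 1.5719 rad. Interpolating on the sphere with fraction f = 0.5:
P = [sin((1−f)δ)·A + sin(fδ)·B] / sin δ = 0.7075·A + 0.7075·B in Cartesian coordinates,
giving P = (-0.9729, -0.1583, 0.1683), i.e. latitude 9.69°, longitude -170.76°.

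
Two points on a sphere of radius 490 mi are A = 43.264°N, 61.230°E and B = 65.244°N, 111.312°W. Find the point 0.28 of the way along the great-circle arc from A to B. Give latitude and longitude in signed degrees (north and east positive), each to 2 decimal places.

63.19°, 58.74°

Central angle δ = 1.2450 rad. Interpolating on the sphere with fraction f = 0.28:
P = [sin((1−f)δ)·A + sin(fδ)·B] / sin δ = 0.8245·A + 0.3606·B in Cartesian coordinates,
giving P = (0.2341, 0.3856, 0.8925), i.e. latitude 63.19°, longitude 58.74°.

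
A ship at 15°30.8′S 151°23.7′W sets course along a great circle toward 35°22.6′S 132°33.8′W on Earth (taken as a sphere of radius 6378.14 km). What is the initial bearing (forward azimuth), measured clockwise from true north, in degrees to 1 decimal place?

143.2°

With φ₁ = -0.2708, φ₂ = -0.6174, Δλ = 0.3287 rad, the forward-azimuth formula gives
θ = atan2( sin Δλ cos φ₂ , cos φ₁ sin φ₂ − sin φ₁ cos φ₂ cos Δλ ) = atan2(0.2632, -0.3515) = 143.17°.
So the initial bearing is 143.2°.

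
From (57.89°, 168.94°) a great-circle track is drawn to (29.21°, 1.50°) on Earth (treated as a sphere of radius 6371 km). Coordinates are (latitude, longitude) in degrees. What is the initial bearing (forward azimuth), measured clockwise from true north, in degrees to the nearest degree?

349°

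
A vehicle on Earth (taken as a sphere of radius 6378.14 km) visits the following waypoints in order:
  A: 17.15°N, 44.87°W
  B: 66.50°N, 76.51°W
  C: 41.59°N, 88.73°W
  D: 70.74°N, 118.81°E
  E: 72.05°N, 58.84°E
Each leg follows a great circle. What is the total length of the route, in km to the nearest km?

Leg A→B: central angle 0.9338 rad, distance 5955.8 km.
Leg B→C: central angle 0.4505 rad, distance 2873.6 km.
Leg C→D: central angle 1.1506 rad, distance 7339.0 km.
Leg D→E: central angle 0.3209 rad, distance 2046.7 km.
Total: 5955.8 + 2873.6 + 7339.0 + 2046.7 ≈ 18215 km.

18215 km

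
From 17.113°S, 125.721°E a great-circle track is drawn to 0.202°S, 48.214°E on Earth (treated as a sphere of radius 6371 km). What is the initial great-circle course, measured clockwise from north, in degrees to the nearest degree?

With φ₁ = -0.2987, φ₂ = -0.0035, Δλ = -1.3528 rad, the forward-azimuth formula gives
θ = atan2( sin Δλ cos φ₂ , cos φ₁ sin φ₂ − sin φ₁ cos φ₂ cos Δλ ) = atan2(-0.9763, 0.0603) = -86.47°.
Adding 360° brings this into [0°, 360°): 274°.

274°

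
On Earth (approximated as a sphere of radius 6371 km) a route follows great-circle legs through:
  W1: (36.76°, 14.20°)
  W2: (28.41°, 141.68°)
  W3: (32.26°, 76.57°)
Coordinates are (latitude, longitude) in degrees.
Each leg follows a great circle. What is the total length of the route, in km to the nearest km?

17095 km

Leg W1→W2: central angle 1.7153 rad, distance 10928.4 km.
Leg W2→W3: central angle 0.9679 rad, distance 6166.7 km.
Total: 10928.4 + 6166.7 ≈ 17095 km.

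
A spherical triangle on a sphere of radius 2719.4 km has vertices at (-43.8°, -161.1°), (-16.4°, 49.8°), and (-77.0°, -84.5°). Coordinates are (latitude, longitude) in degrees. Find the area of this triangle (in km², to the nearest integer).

Side lengths (central angles): a = 1.4461, b = 0.7784, c = 1.9809 rad; semiperimeter s = 2.1027.
By l'Huilier's theorem, tan(E/4) = √[tan(s/2) tan((s−a)/2) tan((s−b)/2) tan((s−c)/2)], giving spherical excess E = 0.6668 rad.
Area = E·R² = 0.6668 × (2719.4)² ≈ 4931341 km².

4931341 km²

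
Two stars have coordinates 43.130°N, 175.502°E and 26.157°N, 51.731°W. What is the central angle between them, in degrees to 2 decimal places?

With latitudes φ₁ = 43.130°, φ₂ = 26.157° and longitude difference Δλ = 132.767°:
cos c = sin φ₁ sin φ₂ + cos φ₁ cos φ₂ cos Δλ = (0.6837)(0.4408) + (0.7298)(0.8976)(-0.6790) = -0.14342,
so c = arccos(-0.14342) = 1.71472 rad.
So the angular separation is 98.25°.

98.25°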